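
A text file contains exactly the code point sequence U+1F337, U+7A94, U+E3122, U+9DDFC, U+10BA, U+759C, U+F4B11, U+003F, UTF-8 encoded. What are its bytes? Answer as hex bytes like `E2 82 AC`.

U+1F337: 4-byte form → F0 9F 8C B7.
U+7A94: 3-byte form → E7 AA 94.
U+E3122: 4-byte form → F3 A3 84 A2.
U+9DDFC: 4-byte form → F2 9D B7 BC.
U+10BA: 3-byte form → E1 82 BA.
U+759C: 3-byte form → E7 96 9C.
U+F4B11: 4-byte form → F3 B4 AC 91.
U+003F: 1-byte form → 3F.
Concatenated (26 bytes): F0 9F 8C B7 E7 AA 94 F3 A3 84 A2 F2 9D B7 BC E1 82 BA E7 96 9C F3 B4 AC 91 3F.

F0 9F 8C B7 E7 AA 94 F3 A3 84 A2 F2 9D B7 BC E1 82 BA E7 96 9C F3 B4 AC 91 3F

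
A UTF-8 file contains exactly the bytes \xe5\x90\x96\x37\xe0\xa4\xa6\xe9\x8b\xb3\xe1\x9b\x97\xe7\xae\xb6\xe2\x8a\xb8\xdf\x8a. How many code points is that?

8

Byte at offset 0: 0xE5 = 11100101 → 3-byte char (#1). Advance 3.
Byte at offset 3: 0x37 = 00110111 → 1-byte char (#2). Advance 1.
Byte at offset 4: 0xE0 = 11100000 → 3-byte char (#3). Advance 3.
Byte at offset 7: 0xE9 = 11101001 → 3-byte char (#4). Advance 3.
Byte at offset 10: 0xE1 = 11100001 → 3-byte char (#5). Advance 3.
Byte at offset 13: 0xE7 = 11100111 → 3-byte char (#6). Advance 3.
Byte at offset 16: 0xE2 = 11100010 → 3-byte char (#7). Advance 3.
Byte at offset 19: 0xDF = 11011111 → 2-byte char (#8). Advance 2.
Reached end at offset 21 after 8 code points.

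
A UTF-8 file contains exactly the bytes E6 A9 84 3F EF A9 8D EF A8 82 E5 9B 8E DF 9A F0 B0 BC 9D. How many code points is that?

7

Byte at offset 0: 0xE6 = 11100110 → 3-byte char (#1). Advance 3.
Byte at offset 3: 0x3F = 00111111 → 1-byte char (#2). Advance 1.
Byte at offset 4: 0xEF = 11101111 → 3-byte char (#3). Advance 3.
Byte at offset 7: 0xEF = 11101111 → 3-byte char (#4). Advance 3.
Byte at offset 10: 0xE5 = 11100101 → 3-byte char (#5). Advance 3.
Byte at offset 13: 0xDF = 11011111 → 2-byte char (#6). Advance 2.
Byte at offset 15: 0xF0 = 11110000 → 4-byte char (#7). Advance 4.
Reached end at offset 19 after 7 code points.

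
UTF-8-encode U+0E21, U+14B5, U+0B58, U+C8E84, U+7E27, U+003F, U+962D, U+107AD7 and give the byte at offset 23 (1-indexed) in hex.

0xAB

1-indexed offset 23 is 0-indexed offset 22.
U+0E21 → 3-byte form E0 B8 A1 at offsets 0–2.
U+14B5 → 3-byte form E1 92 B5 at offsets 3–5.
U+0B58 → 3-byte form E0 AD 98 at offsets 6–8.
U+C8E84 → 4-byte form F3 88 BA 84 at offsets 9–12.
U+7E27 → 3-byte form E7 B8 A7 at offsets 13–15.
U+003F → 1-byte form 3F at offsets 16–16.
U+962D → 3-byte form E9 98 AD at offsets 17–19.
U+107AD7 → 4-byte form F4 87 AB 97 at offsets 20–23.
Offset 22 falls in char 8's range; it's byte 3 of F4 87 AB 97 = 0xAB.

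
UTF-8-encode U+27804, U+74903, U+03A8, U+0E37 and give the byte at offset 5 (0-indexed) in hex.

0xB4

U+27804 → 4-byte form F0 A7 A0 84 at offsets 0–3.
U+74903 → 4-byte form F1 B4 A4 83 at offsets 4–7.
Offset 5 falls in char 2's range; it's byte 2 of F1 B4 A4 83 = 0xB4.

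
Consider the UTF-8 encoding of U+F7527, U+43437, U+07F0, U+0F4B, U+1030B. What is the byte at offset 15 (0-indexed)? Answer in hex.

0x8C

U+F7527 → 4-byte form F3 B7 94 A7 at offsets 0–3.
U+43437 → 4-byte form F1 83 90 B7 at offsets 4–7.
U+07F0 → 2-byte form DF B0 at offsets 8–9.
U+0F4B → 3-byte form E0 BD 8B at offsets 10–12.
U+1030B → 4-byte form F0 90 8C 8B at offsets 13–16.
Offset 15 falls in char 5's range; it's byte 3 of F0 90 8C 8B = 0x8C.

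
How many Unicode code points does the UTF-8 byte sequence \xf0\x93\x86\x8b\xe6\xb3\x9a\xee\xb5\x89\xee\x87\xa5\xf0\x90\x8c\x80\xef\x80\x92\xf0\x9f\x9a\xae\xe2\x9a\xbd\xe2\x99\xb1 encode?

9

Byte at offset 0: 0xF0 = 11110000 → 4-byte char (#1). Advance 4.
Byte at offset 4: 0xE6 = 11100110 → 3-byte char (#2). Advance 3.
Byte at offset 7: 0xEE = 11101110 → 3-byte char (#3). Advance 3.
Byte at offset 10: 0xEE = 11101110 → 3-byte char (#4). Advance 3.
Byte at offset 13: 0xF0 = 11110000 → 4-byte char (#5). Advance 4.
Byte at offset 17: 0xEF = 11101111 → 3-byte char (#6). Advance 3.
Byte at offset 20: 0xF0 = 11110000 → 4-byte char (#7). Advance 4.
Byte at offset 24: 0xE2 = 11100010 → 3-byte char (#8). Advance 3.
Byte at offset 27: 0xE2 = 11100010 → 3-byte char (#9). Advance 3.
Reached end at offset 30 after 9 code points.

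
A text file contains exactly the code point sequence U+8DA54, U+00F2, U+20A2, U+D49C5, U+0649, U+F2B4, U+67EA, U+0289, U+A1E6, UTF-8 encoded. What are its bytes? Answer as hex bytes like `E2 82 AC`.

F2 8D A9 94 C3 B2 E2 82 A2 F3 94 A7 85 D9 89 EF 8A B4 E6 9F AA CA 89 EA 87 A6

U+8DA54: 4-byte form → F2 8D A9 94.
U+00F2: 2-byte form → C3 B2.
U+20A2: 3-byte form → E2 82 A2.
U+D49C5: 4-byte form → F3 94 A7 85.
U+0649: 2-byte form → D9 89.
U+F2B4: 3-byte form → EF 8A B4.
U+67EA: 3-byte form → E6 9F AA.
U+0289: 2-byte form → CA 89.
U+A1E6: 3-byte form → EA 87 A6.
Concatenated (26 bytes): F2 8D A9 94 C3 B2 E2 82 A2 F3 94 A7 85 D9 89 EF 8A B4 E6 9F AA CA 89 EA 87 A6.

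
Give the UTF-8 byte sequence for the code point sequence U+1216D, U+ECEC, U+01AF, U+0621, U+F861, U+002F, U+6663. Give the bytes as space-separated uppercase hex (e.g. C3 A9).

F0 92 85 AD EE B3 AC C6 AF D8 A1 EF A1 A1 2F E6 99 A3

U+1216D: 4-byte form → F0 92 85 AD.
U+ECEC: 3-byte form → EE B3 AC.
U+01AF: 2-byte form → C6 AF.
U+0621: 2-byte form → D8 A1.
U+F861: 3-byte form → EF A1 A1.
U+002F: 1-byte form → 2F.
U+6663: 3-byte form → E6 99 A3.
Concatenated (18 bytes): F0 92 85 AD EE B3 AC C6 AF D8 A1 EF A1 A1 2F E6 99 A3.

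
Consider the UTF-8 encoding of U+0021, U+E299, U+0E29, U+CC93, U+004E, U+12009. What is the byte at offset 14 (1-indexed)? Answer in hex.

1-indexed offset 14 is 0-indexed offset 13.
U+0021 → 1-byte form 21 at offsets 0–0.
U+E299 → 3-byte form EE 8A 99 at offsets 1–3.
U+0E29 → 3-byte form E0 B8 A9 at offsets 4–6.
U+CC93 → 3-byte form EC B2 93 at offsets 7–9.
U+004E → 1-byte form 4E at offsets 10–10.
U+12009 → 4-byte form F0 92 80 89 at offsets 11–14.
Offset 13 falls in char 6's range; it's byte 3 of F0 92 80 89 = 0x80.

0x80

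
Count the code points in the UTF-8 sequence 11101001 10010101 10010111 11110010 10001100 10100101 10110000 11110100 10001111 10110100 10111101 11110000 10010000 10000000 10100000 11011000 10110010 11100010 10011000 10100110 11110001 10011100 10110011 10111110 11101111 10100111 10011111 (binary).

8

Byte at offset 0: 0xE9 = 11101001 → 3-byte char (#1). Advance 3.
Byte at offset 3: 0xF2 = 11110010 → 4-byte char (#2). Advance 4.
Byte at offset 7: 0xF4 = 11110100 → 4-byte char (#3). Advance 4.
Byte at offset 11: 0xF0 = 11110000 → 4-byte char (#4). Advance 4.
Byte at offset 15: 0xD8 = 11011000 → 2-byte char (#5). Advance 2.
Byte at offset 17: 0xE2 = 11100010 → 3-byte char (#6). Advance 3.
Byte at offset 20: 0xF1 = 11110001 → 4-byte char (#7). Advance 4.
Byte at offset 24: 0xEF = 11101111 → 3-byte char (#8). Advance 3.
Reached end at offset 27 after 8 code points.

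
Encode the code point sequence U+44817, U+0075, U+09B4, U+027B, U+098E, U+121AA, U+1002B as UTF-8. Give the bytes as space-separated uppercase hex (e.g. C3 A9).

U+44817: 4-byte form → F1 84 A0 97.
U+0075: 1-byte form → 75.
U+09B4: 3-byte form → E0 A6 B4.
U+027B: 2-byte form → C9 BB.
U+098E: 3-byte form → E0 A6 8E.
U+121AA: 4-byte form → F0 92 86 AA.
U+1002B: 4-byte form → F0 90 80 AB.
Concatenated (21 bytes): F1 84 A0 97 75 E0 A6 B4 C9 BB E0 A6 8E F0 92 86 AA F0 90 80 AB.

F1 84 A0 97 75 E0 A6 B4 C9 BB E0 A6 8E F0 92 86 AA F0 90 80 AB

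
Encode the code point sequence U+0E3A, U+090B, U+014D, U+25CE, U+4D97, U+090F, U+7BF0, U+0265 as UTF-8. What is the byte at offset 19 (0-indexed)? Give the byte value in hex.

U+0E3A → 3-byte form E0 B8 BA at offsets 0–2.
U+090B → 3-byte form E0 A4 8B at offsets 3–5.
U+014D → 2-byte form C5 8D at offsets 6–7.
U+25CE → 3-byte form E2 97 8E at offsets 8–10.
U+4D97 → 3-byte form E4 B6 97 at offsets 11–13.
U+090F → 3-byte form E0 A4 8F at offsets 14–16.
U+7BF0 → 3-byte form E7 AF B0 at offsets 17–19.
Offset 19 falls in char 7's range; it's byte 3 of E7 AF B0 = 0xB0.

0xB0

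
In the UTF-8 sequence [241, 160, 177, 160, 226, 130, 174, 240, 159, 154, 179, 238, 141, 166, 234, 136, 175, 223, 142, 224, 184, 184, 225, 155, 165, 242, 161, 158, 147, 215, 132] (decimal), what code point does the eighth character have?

U+16E5

Offset 0: leading byte 0xF1 = 11110001 → 4-byte char #1 = F1 A0 B1 A0.
Offset 4: leading byte 0xE2 = 11100010 → 3-byte char #2 = E2 82 AE.
Offset 7: leading byte 0xF0 = 11110000 → 4-byte char #3 = F0 9F 9A B3.
Offset 11: leading byte 0xEE = 11101110 → 3-byte char #4 = EE 8D A6.
Offset 14: leading byte 0xEA = 11101010 → 3-byte char #5 = EA 88 AF.
Offset 17: leading byte 0xDF = 11011111 → 2-byte char #6 = DF 8E.
Offset 19: leading byte 0xE0 = 11100000 → 3-byte char #7 = E0 B8 B8.
Offset 22: leading byte 0xE1 = 11100001 → 3-byte char #8 = E1 9B A5.
Leading byte 0xE1 = 11100001 matches 1110xxxx → 3-byte sequence.
Byte 1: 0xE1 = 11100001, payload 0001 (4 bits).
Byte 2: 0x9B = 10011011 (10xxxxxx ✓), payload 011011.
Byte 3: 0xA5 = 10100101 (10xxxxxx ✓), payload 100101.
Concatenate: 0001011011100101 = 0x16E5 (16 bits → U+16E5).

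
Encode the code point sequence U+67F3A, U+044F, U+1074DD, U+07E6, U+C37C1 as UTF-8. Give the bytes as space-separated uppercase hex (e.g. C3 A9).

F1 A7 BC BA D1 8F F4 87 93 9D DF A6 F3 83 9F 81

U+67F3A: 4-byte form → F1 A7 BC BA.
U+044F: 2-byte form → D1 8F.
U+1074DD: 4-byte form → F4 87 93 9D.
U+07E6: 2-byte form → DF A6.
U+C37C1: 4-byte form → F3 83 9F 81.
Concatenated (16 bytes): F1 A7 BC BA D1 8F F4 87 93 9D DF A6 F3 83 9F 81.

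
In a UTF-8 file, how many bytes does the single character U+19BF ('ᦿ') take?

U+19BF = 0x19BF. UTF-8 uses 1 byte below 0x80, 2 below 0x800, 3 below 0x10000, 4 up to 0x10FFFF. 0x19BF is in U+0800–U+FFFF → 3 bytes.

3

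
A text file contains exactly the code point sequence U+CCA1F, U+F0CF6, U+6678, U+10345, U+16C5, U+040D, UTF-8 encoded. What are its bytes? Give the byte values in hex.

U+CCA1F: 4-byte form → F3 8C A8 9F.
U+F0CF6: 4-byte form → F3 B0 B3 B6.
U+6678: 3-byte form → E6 99 B8.
U+10345: 4-byte form → F0 90 8D 85.
U+16C5: 3-byte form → E1 9B 85.
U+040D: 2-byte form → D0 8D.
Concatenated (20 bytes): F3 8C A8 9F F3 B0 B3 B6 E6 99 B8 F0 90 8D 85 E1 9B 85 D0 8D.

F3 8C A8 9F F3 B0 B3 B6 E6 99 B8 F0 90 8D 85 E1 9B 85 D0 8D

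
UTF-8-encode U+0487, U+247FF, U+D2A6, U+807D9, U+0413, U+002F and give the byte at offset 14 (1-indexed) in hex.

1-indexed offset 14 is 0-indexed offset 13.
U+0487 → 2-byte form D2 87 at offsets 0–1.
U+247FF → 4-byte form F0 A4 9F BF at offsets 2–5.
U+D2A6 → 3-byte form ED 8A A6 at offsets 6–8.
U+807D9 → 4-byte form F2 80 9F 99 at offsets 9–12.
U+0413 → 2-byte form D0 93 at offsets 13–14.
Offset 13 falls in char 5's range; it's byte 1 of D0 93 = 0xD0.

0xD0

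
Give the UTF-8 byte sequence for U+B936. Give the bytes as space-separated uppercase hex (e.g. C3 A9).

EB A4 B6

U+B936 = 0xB936 = 47414 decimal. In range U+0800–U+FFFF → 3-byte form: 1110xxxx 10xxxxxx 10xxxxxx.
Binary (16 bits): 1011100100110110.
Split 4+6+6: 1011 | 100100 | 110110.
Byte 1: 11101011 = 0xEB.
Byte 2: 10100100 = 0xA4.
Byte 3: 10110110 = 0xB6.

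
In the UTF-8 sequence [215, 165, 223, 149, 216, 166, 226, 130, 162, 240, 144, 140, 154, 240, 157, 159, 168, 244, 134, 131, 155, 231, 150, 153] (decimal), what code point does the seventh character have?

U+1060DB

Offset 0: leading byte 0xD7 = 11010111 → 2-byte char #1 = D7 A5.
Offset 2: leading byte 0xDF = 11011111 → 2-byte char #2 = DF 95.
Offset 4: leading byte 0xD8 = 11011000 → 2-byte char #3 = D8 A6.
Offset 6: leading byte 0xE2 = 11100010 → 3-byte char #4 = E2 82 A2.
Offset 9: leading byte 0xF0 = 11110000 → 4-byte char #5 = F0 90 8C 9A.
Offset 13: leading byte 0xF0 = 11110000 → 4-byte char #6 = F0 9D 9F A8.
Offset 17: leading byte 0xF4 = 11110100 → 4-byte char #7 = F4 86 83 9B.
Leading byte 0xF4 = 11110100 matches 11110xxx → 4-byte sequence.
Byte 1: 0xF4 = 11110100, payload 100 (3 bits).
Byte 2: 0x86 = 10000110 (10xxxxxx ✓), payload 000110.
Byte 3: 0x83 = 10000011 (10xxxxxx ✓), payload 000011.
Byte 4: 0x9B = 10011011 (10xxxxxx ✓), payload 011011.
Concatenate: 100000110000011011011 = 0x1060DB (21 bits → U+1060DB).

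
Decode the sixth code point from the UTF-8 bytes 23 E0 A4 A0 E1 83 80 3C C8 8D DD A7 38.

U+0767

Offset 0: leading byte 0x23 = 00100011 → 1-byte char #1 = 23.
Offset 1: leading byte 0xE0 = 11100000 → 3-byte char #2 = E0 A4 A0.
Offset 4: leading byte 0xE1 = 11100001 → 3-byte char #3 = E1 83 80.
Offset 7: leading byte 0x3C = 00111100 → 1-byte char #4 = 3C.
Offset 8: leading byte 0xC8 = 11001000 → 2-byte char #5 = C8 8D.
Offset 10: leading byte 0xDD = 11011101 → 2-byte char #6 = DD A7.
Leading byte 0xDD = 11011101 matches 110xxxxx → 2-byte sequence.
Byte 1: 0xDD = 11011101, payload 11101 (5 bits).
Byte 2: 0xA7 = 10100111 (10xxxxxx ✓), payload 100111.
Concatenate: 11101100111 = 0x767 (11 bits → U+0767).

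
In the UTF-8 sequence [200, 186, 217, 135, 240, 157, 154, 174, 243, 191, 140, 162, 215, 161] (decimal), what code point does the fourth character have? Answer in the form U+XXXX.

U+FF322

Offset 0: leading byte 0xC8 = 11001000 → 2-byte char #1 = C8 BA.
Offset 2: leading byte 0xD9 = 11011001 → 2-byte char #2 = D9 87.
Offset 4: leading byte 0xF0 = 11110000 → 4-byte char #3 = F0 9D 9A AE.
Offset 8: leading byte 0xF3 = 11110011 → 4-byte char #4 = F3 BF 8C A2.
Leading byte 0xF3 = 11110011 matches 11110xxx → 4-byte sequence.
Byte 1: 0xF3 = 11110011, payload 011 (3 bits).
Byte 2: 0xBF = 10111111 (10xxxxxx ✓), payload 111111.
Byte 3: 0x8C = 10001100 (10xxxxxx ✓), payload 001100.
Byte 4: 0xA2 = 10100010 (10xxxxxx ✓), payload 100010.
Concatenate: 011111111001100100010 = 0xFF322 (21 bits → U+FF322).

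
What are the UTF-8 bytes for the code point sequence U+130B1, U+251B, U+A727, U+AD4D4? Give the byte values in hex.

F0 93 82 B1 E2 94 9B EA 9C A7 F2 AD 93 94

U+130B1: 4-byte form → F0 93 82 B1.
U+251B: 3-byte form → E2 94 9B.
U+A727: 3-byte form → EA 9C A7.
U+AD4D4: 4-byte form → F2 AD 93 94.
Concatenated (14 bytes): F0 93 82 B1 E2 94 9B EA 9C A7 F2 AD 93 94.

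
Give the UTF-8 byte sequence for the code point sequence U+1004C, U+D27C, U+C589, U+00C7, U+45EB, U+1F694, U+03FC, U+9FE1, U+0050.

F0 90 81 8C ED 89 BC EC 96 89 C3 87 E4 97 AB F0 9F 9A 94 CF BC E9 BF A1 50

U+1004C: 4-byte form → F0 90 81 8C.
U+D27C: 3-byte form → ED 89 BC.
U+C589: 3-byte form → EC 96 89.
U+00C7: 2-byte form → C3 87.
U+45EB: 3-byte form → E4 97 AB.
U+1F694: 4-byte form → F0 9F 9A 94.
U+03FC: 2-byte form → CF BC.
U+9FE1: 3-byte form → E9 BF A1.
U+0050: 1-byte form → 50.
Concatenated (25 bytes): F0 90 81 8C ED 89 BC EC 96 89 C3 87 E4 97 AB F0 9F 9A 94 CF BC E9 BF A1 50.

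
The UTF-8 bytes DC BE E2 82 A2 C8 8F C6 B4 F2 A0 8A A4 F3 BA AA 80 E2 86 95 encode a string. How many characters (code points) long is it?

Byte at offset 0: 0xDC = 11011100 → 2-byte char (#1). Advance 2.
Byte at offset 2: 0xE2 = 11100010 → 3-byte char (#2). Advance 3.
Byte at offset 5: 0xC8 = 11001000 → 2-byte char (#3). Advance 2.
Byte at offset 7: 0xC6 = 11000110 → 2-byte char (#4). Advance 2.
Byte at offset 9: 0xF2 = 11110010 → 4-byte char (#5). Advance 4.
Byte at offset 13: 0xF3 = 11110011 → 4-byte char (#6). Advance 4.
Byte at offset 17: 0xE2 = 11100010 → 3-byte char (#7). Advance 3.
Reached end at offset 20 after 7 code points.

7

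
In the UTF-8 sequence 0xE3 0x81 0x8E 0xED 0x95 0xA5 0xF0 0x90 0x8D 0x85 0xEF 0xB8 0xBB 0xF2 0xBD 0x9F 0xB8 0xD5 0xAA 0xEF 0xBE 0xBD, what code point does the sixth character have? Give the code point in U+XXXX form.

Offset 0: leading byte 0xE3 = 11100011 → 3-byte char #1 = E3 81 8E.
Offset 3: leading byte 0xED = 11101101 → 3-byte char #2 = ED 95 A5.
Offset 6: leading byte 0xF0 = 11110000 → 4-byte char #3 = F0 90 8D 85.
Offset 10: leading byte 0xEF = 11101111 → 3-byte char #4 = EF B8 BB.
Offset 13: leading byte 0xF2 = 11110010 → 4-byte char #5 = F2 BD 9F B8.
Offset 17: leading byte 0xD5 = 11010101 → 2-byte char #6 = D5 AA.
Leading byte 0xD5 = 11010101 matches 110xxxxx → 2-byte sequence.
Byte 1: 0xD5 = 11010101, payload 10101 (5 bits).
Byte 2: 0xAA = 10101010 (10xxxxxx ✓), payload 101010.
Concatenate: 10101101010 = 0x56A (11 bits → U+056A).

U+056A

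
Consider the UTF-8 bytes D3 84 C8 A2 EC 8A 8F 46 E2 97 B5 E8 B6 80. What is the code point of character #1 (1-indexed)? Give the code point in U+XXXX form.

Offset 0: leading byte 0xD3 = 11010011 → 2-byte char #1 = D3 84.
Leading byte 0xD3 = 11010011 matches 110xxxxx → 2-byte sequence.
Byte 1: 0xD3 = 11010011, payload 10011 (5 bits).
Byte 2: 0x84 = 10000100 (10xxxxxx ✓), payload 000100.
Concatenate: 10011000100 = 0x4C4 (11 bits → U+04C4).

U+04C4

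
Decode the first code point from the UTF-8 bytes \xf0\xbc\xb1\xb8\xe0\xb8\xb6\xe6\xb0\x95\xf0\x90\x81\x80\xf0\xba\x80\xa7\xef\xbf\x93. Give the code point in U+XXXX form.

Offset 0: leading byte 0xF0 = 11110000 → 4-byte char #1 = F0 BC B1 B8.
Leading byte 0xF0 = 11110000 matches 11110xxx → 4-byte sequence.
Byte 1: 0xF0 = 11110000, payload 000 (3 bits).
Byte 2: 0xBC = 10111100 (10xxxxxx ✓), payload 111100.
Byte 3: 0xB1 = 10110001 (10xxxxxx ✓), payload 110001.
Byte 4: 0xB8 = 10111000 (10xxxxxx ✓), payload 111000.
Concatenate: 000111100110001111000 = 0x3CC78 (21 bits → U+3CC78).

U+3CC78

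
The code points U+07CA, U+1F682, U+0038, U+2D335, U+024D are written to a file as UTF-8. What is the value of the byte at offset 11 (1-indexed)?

1-indexed offset 11 is 0-indexed offset 10.
U+07CA → 2-byte form DF 8A at offsets 0–1.
U+1F682 → 4-byte form F0 9F 9A 82 at offsets 2–5.
U+0038 → 1-byte form 38 at offsets 6–6.
U+2D335 → 4-byte form F0 AD 8C B5 at offsets 7–10.
Offset 10 falls in char 4's range; it's byte 4 of F0 AD 8C B5 = 0xB5.

0xB5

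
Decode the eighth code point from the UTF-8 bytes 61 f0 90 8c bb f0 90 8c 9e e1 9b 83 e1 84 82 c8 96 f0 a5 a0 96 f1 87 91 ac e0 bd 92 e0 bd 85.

U+4746C

Offset 0: leading byte 0x61 = 01100001 → 1-byte char #1 = 61.
Offset 1: leading byte 0xF0 = 11110000 → 4-byte char #2 = F0 90 8C BB.
Offset 5: leading byte 0xF0 = 11110000 → 4-byte char #3 = F0 90 8C 9E.
Offset 9: leading byte 0xE1 = 11100001 → 3-byte char #4 = E1 9B 83.
Offset 12: leading byte 0xE1 = 11100001 → 3-byte char #5 = E1 84 82.
Offset 15: leading byte 0xC8 = 11001000 → 2-byte char #6 = C8 96.
Offset 17: leading byte 0xF0 = 11110000 → 4-byte char #7 = F0 A5 A0 96.
Offset 21: leading byte 0xF1 = 11110001 → 4-byte char #8 = F1 87 91 AC.
Leading byte 0xF1 = 11110001 matches 11110xxx → 4-byte sequence.
Byte 1: 0xF1 = 11110001, payload 001 (3 bits).
Byte 2: 0x87 = 10000111 (10xxxxxx ✓), payload 000111.
Byte 3: 0x91 = 10010001 (10xxxxxx ✓), payload 010001.
Byte 4: 0xAC = 10101100 (10xxxxxx ✓), payload 101100.
Concatenate: 001000111010001101100 = 0x4746C (21 bits → U+4746C).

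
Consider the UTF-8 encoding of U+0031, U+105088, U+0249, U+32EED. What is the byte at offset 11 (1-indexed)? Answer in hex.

0xAD

1-indexed offset 11 is 0-indexed offset 10.
U+0031 → 1-byte form 31 at offsets 0–0.
U+105088 → 4-byte form F4 85 82 88 at offsets 1–4.
U+0249 → 2-byte form C9 89 at offsets 5–6.
U+32EED → 4-byte form F0 B2 BB AD at offsets 7–10.
Offset 10 falls in char 4's range; it's byte 4 of F0 B2 BB AD = 0xAD.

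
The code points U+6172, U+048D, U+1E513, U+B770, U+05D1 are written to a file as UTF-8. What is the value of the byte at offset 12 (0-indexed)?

U+6172 → 3-byte form E6 85 B2 at offsets 0–2.
U+048D → 2-byte form D2 8D at offsets 3–4.
U+1E513 → 4-byte form F0 9E 94 93 at offsets 5–8.
U+B770 → 3-byte form EB 9D B0 at offsets 9–11.
U+05D1 → 2-byte form D7 91 at offsets 12–13.
Offset 12 falls in char 5's range; it's byte 1 of D7 91 = 0xD7.

0xD7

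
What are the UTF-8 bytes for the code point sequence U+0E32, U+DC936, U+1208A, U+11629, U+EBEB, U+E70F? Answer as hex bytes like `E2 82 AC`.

U+0E32: 3-byte form → E0 B8 B2.
U+DC936: 4-byte form → F3 9C A4 B6.
U+1208A: 4-byte form → F0 92 82 8A.
U+11629: 4-byte form → F0 91 98 A9.
U+EBEB: 3-byte form → EE AF AB.
U+E70F: 3-byte form → EE 9C 8F.
Concatenated (21 bytes): E0 B8 B2 F3 9C A4 B6 F0 92 82 8A F0 91 98 A9 EE AF AB EE 9C 8F.

E0 B8 B2 F3 9C A4 B6 F0 92 82 8A F0 91 98 A9 EE AF AB EE 9C 8F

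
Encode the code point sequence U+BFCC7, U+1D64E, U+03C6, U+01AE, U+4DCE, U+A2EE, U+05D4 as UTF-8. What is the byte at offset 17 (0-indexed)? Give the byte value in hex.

0xAE

U+BFCC7 → 4-byte form F2 BF B3 87 at offsets 0–3.
U+1D64E → 4-byte form F0 9D 99 8E at offsets 4–7.
U+03C6 → 2-byte form CF 86 at offsets 8–9.
U+01AE → 2-byte form C6 AE at offsets 10–11.
U+4DCE → 3-byte form E4 B7 8E at offsets 12–14.
U+A2EE → 3-byte form EA 8B AE at offsets 15–17.
Offset 17 falls in char 6's range; it's byte 3 of EA 8B AE = 0xAE.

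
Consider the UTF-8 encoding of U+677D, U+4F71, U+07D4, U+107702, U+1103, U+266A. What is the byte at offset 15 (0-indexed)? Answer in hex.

U+677D → 3-byte form E6 9D BD at offsets 0–2.
U+4F71 → 3-byte form E4 BD B1 at offsets 3–5.
U+07D4 → 2-byte form DF 94 at offsets 6–7.
U+107702 → 4-byte form F4 87 9C 82 at offsets 8–11.
U+1103 → 3-byte form E1 84 83 at offsets 12–14.
U+266A → 3-byte form E2 99 AA at offsets 15–17.
Offset 15 falls in char 6's range; it's byte 1 of E2 99 AA = 0xE2.

0xE2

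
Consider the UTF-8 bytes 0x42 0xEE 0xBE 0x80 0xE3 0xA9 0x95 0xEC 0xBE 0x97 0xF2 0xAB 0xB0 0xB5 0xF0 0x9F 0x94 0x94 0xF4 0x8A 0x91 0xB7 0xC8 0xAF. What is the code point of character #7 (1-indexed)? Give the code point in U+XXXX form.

U+10A477

Offset 0: leading byte 0x42 = 01000010 → 1-byte char #1 = 42.
Offset 1: leading byte 0xEE = 11101110 → 3-byte char #2 = EE BE 80.
Offset 4: leading byte 0xE3 = 11100011 → 3-byte char #3 = E3 A9 95.
Offset 7: leading byte 0xEC = 11101100 → 3-byte char #4 = EC BE 97.
Offset 10: leading byte 0xF2 = 11110010 → 4-byte char #5 = F2 AB B0 B5.
Offset 14: leading byte 0xF0 = 11110000 → 4-byte char #6 = F0 9F 94 94.
Offset 18: leading byte 0xF4 = 11110100 → 4-byte char #7 = F4 8A 91 B7.
Leading byte 0xF4 = 11110100 matches 11110xxx → 4-byte sequence.
Byte 1: 0xF4 = 11110100, payload 100 (3 bits).
Byte 2: 0x8A = 10001010 (10xxxxxx ✓), payload 001010.
Byte 3: 0x91 = 10010001 (10xxxxxx ✓), payload 010001.
Byte 4: 0xB7 = 10110111 (10xxxxxx ✓), payload 110111.
Concatenate: 100001010010001110111 = 0x10A477 (21 bits → U+10A477).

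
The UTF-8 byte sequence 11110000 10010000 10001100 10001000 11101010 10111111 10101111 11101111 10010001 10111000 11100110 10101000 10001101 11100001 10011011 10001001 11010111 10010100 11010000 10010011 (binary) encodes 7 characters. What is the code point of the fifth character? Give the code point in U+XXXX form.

Offset 0: leading byte 0xF0 = 11110000 → 4-byte char #1 = F0 90 8C 88.
Offset 4: leading byte 0xEA = 11101010 → 3-byte char #2 = EA BF AF.
Offset 7: leading byte 0xEF = 11101111 → 3-byte char #3 = EF 91 B8.
Offset 10: leading byte 0xE6 = 11100110 → 3-byte char #4 = E6 A8 8D.
Offset 13: leading byte 0xE1 = 11100001 → 3-byte char #5 = E1 9B 89.
Leading byte 0xE1 = 11100001 matches 1110xxxx → 3-byte sequence.
Byte 1: 0xE1 = 11100001, payload 0001 (4 bits).
Byte 2: 0x9B = 10011011 (10xxxxxx ✓), payload 011011.
Byte 3: 0x89 = 10001001 (10xxxxxx ✓), payload 001001.
Concatenate: 0001011011001001 = 0x16C9 (16 bits → U+16C9).

U+16C9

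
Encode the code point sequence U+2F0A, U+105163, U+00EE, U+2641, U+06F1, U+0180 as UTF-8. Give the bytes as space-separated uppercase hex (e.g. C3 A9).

E2 BC 8A F4 85 85 A3 C3 AE E2 99 81 DB B1 C6 80

U+2F0A: 3-byte form → E2 BC 8A.
U+105163: 4-byte form → F4 85 85 A3.
U+00EE: 2-byte form → C3 AE.
U+2641: 3-byte form → E2 99 81.
U+06F1: 2-byte form → DB B1.
U+0180: 2-byte form → C6 80.
Concatenated (16 bytes): E2 BC 8A F4 85 85 A3 C3 AE E2 99 81 DB B1 C6 80.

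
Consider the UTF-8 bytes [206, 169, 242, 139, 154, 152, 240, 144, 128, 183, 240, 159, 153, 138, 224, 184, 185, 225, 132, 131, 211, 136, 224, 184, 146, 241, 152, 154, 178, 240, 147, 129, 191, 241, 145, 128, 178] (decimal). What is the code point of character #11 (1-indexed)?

U+51032

Offset 0: leading byte 0xCE = 11001110 → 2-byte char #1 = CE A9.
Offset 2: leading byte 0xF2 = 11110010 → 4-byte char #2 = F2 8B 9A 98.
Offset 6: leading byte 0xF0 = 11110000 → 4-byte char #3 = F0 90 80 B7.
Offset 10: leading byte 0xF0 = 11110000 → 4-byte char #4 = F0 9F 99 8A.
Offset 14: leading byte 0xE0 = 11100000 → 3-byte char #5 = E0 B8 B9.
Offset 17: leading byte 0xE1 = 11100001 → 3-byte char #6 = E1 84 83.
Offset 20: leading byte 0xD3 = 11010011 → 2-byte char #7 = D3 88.
Offset 22: leading byte 0xE0 = 11100000 → 3-byte char #8 = E0 B8 92.
Offset 25: leading byte 0xF1 = 11110001 → 4-byte char #9 = F1 98 9A B2.
Offset 29: leading byte 0xF0 = 11110000 → 4-byte char #10 = F0 93 81 BF.
Offset 33: leading byte 0xF1 = 11110001 → 4-byte char #11 = F1 91 80 B2.
Leading byte 0xF1 = 11110001 matches 11110xxx → 4-byte sequence.
Byte 1: 0xF1 = 11110001, payload 001 (3 bits).
Byte 2: 0x91 = 10010001 (10xxxxxx ✓), payload 010001.
Byte 3: 0x80 = 10000000 (10xxxxxx ✓), payload 000000.
Byte 4: 0xB2 = 10110010 (10xxxxxx ✓), payload 110010.
Concatenate: 001010001000000110010 = 0x51032 (21 bits → U+51032).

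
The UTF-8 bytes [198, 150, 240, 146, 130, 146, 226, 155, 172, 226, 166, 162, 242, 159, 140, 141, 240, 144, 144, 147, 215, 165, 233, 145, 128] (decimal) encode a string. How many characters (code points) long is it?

Byte at offset 0: 0xC6 = 11000110 → 2-byte char (#1). Advance 2.
Byte at offset 2: 0xF0 = 11110000 → 4-byte char (#2). Advance 4.
Byte at offset 6: 0xE2 = 11100010 → 3-byte char (#3). Advance 3.
Byte at offset 9: 0xE2 = 11100010 → 3-byte char (#4). Advance 3.
Byte at offset 12: 0xF2 = 11110010 → 4-byte char (#5). Advance 4.
Byte at offset 16: 0xF0 = 11110000 → 4-byte char (#6). Advance 4.
Byte at offset 20: 0xD7 = 11010111 → 2-byte char (#7). Advance 2.
Byte at offset 22: 0xE9 = 11101001 → 3-byte char (#8). Advance 3.
Reached end at offset 25 after 8 code points.

8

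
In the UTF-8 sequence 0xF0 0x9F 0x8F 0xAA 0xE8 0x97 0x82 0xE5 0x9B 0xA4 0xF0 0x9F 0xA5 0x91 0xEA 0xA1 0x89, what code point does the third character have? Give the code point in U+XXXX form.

Offset 0: leading byte 0xF0 = 11110000 → 4-byte char #1 = F0 9F 8F AA.
Offset 4: leading byte 0xE8 = 11101000 → 3-byte char #2 = E8 97 82.
Offset 7: leading byte 0xE5 = 11100101 → 3-byte char #3 = E5 9B A4.
Leading byte 0xE5 = 11100101 matches 1110xxxx → 3-byte sequence.
Byte 1: 0xE5 = 11100101, payload 0101 (4 bits).
Byte 2: 0x9B = 10011011 (10xxxxxx ✓), payload 011011.
Byte 3: 0xA4 = 10100100 (10xxxxxx ✓), payload 100100.
Concatenate: 0101011011100100 = 0x56E4 (16 bits → U+56E4).

U+56E4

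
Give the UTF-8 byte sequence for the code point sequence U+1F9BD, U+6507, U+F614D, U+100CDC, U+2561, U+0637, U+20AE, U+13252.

F0 9F A6 BD E6 94 87 F3 B6 85 8D F4 80 B3 9C E2 95 A1 D8 B7 E2 82 AE F0 93 89 92

U+1F9BD: 4-byte form → F0 9F A6 BD.
U+6507: 3-byte form → E6 94 87.
U+F614D: 4-byte form → F3 B6 85 8D.
U+100CDC: 4-byte form → F4 80 B3 9C.
U+2561: 3-byte form → E2 95 A1.
U+0637: 2-byte form → D8 B7.
U+20AE: 3-byte form → E2 82 AE.
U+13252: 4-byte form → F0 93 89 92.
Concatenated (27 bytes): F0 9F A6 BD E6 94 87 F3 B6 85 8D F4 80 B3 9C E2 95 A1 D8 B7 E2 82 AE F0 93 89 92.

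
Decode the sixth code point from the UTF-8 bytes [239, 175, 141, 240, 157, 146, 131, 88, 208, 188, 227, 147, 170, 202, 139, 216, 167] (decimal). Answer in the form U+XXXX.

U+028B

Offset 0: leading byte 0xEF = 11101111 → 3-byte char #1 = EF AF 8D.
Offset 3: leading byte 0xF0 = 11110000 → 4-byte char #2 = F0 9D 92 83.
Offset 7: leading byte 0x58 = 01011000 → 1-byte char #3 = 58.
Offset 8: leading byte 0xD0 = 11010000 → 2-byte char #4 = D0 BC.
Offset 10: leading byte 0xE3 = 11100011 → 3-byte char #5 = E3 93 AA.
Offset 13: leading byte 0xCA = 11001010 → 2-byte char #6 = CA 8B.
Leading byte 0xCA = 11001010 matches 110xxxxx → 2-byte sequence.
Byte 1: 0xCA = 11001010, payload 01010 (5 bits).
Byte 2: 0x8B = 10001011 (10xxxxxx ✓), payload 001011.
Concatenate: 01010001011 = 0x28B (11 bits → U+028B).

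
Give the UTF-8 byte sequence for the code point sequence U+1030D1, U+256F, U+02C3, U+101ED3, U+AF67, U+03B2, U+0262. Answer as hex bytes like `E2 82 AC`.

U+1030D1: 4-byte form → F4 83 83 91.
U+256F: 3-byte form → E2 95 AF.
U+02C3: 2-byte form → CB 83.
U+101ED3: 4-byte form → F4 81 BB 93.
U+AF67: 3-byte form → EA BD A7.
U+03B2: 2-byte form → CE B2.
U+0262: 2-byte form → C9 A2.
Concatenated (20 bytes): F4 83 83 91 E2 95 AF CB 83 F4 81 BB 93 EA BD A7 CE B2 C9 A2.

F4 83 83 91 E2 95 AF CB 83 F4 81 BB 93 EA BD A7 CE B2 C9 A2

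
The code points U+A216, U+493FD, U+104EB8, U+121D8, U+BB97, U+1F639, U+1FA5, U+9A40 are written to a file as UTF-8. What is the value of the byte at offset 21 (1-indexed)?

0x98

1-indexed offset 21 is 0-indexed offset 20.
U+A216 → 3-byte form EA 88 96 at offsets 0–2.
U+493FD → 4-byte form F1 89 8F BD at offsets 3–6.
U+104EB8 → 4-byte form F4 84 BA B8 at offsets 7–10.
U+121D8 → 4-byte form F0 92 87 98 at offsets 11–14.
U+BB97 → 3-byte form EB AE 97 at offsets 15–17.
U+1F639 → 4-byte form F0 9F 98 B9 at offsets 18–21.
Offset 20 falls in char 6's range; it's byte 3 of F0 9F 98 B9 = 0x98.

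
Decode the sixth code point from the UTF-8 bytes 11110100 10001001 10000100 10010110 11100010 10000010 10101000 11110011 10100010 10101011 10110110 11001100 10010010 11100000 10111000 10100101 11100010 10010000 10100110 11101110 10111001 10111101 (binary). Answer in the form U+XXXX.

U+2426

Offset 0: leading byte 0xF4 = 11110100 → 4-byte char #1 = F4 89 84 96.
Offset 4: leading byte 0xE2 = 11100010 → 3-byte char #2 = E2 82 A8.
Offset 7: leading byte 0xF3 = 11110011 → 4-byte char #3 = F3 A2 AB B6.
Offset 11: leading byte 0xCC = 11001100 → 2-byte char #4 = CC 92.
Offset 13: leading byte 0xE0 = 11100000 → 3-byte char #5 = E0 B8 A5.
Offset 16: leading byte 0xE2 = 11100010 → 3-byte char #6 = E2 90 A6.
Leading byte 0xE2 = 11100010 matches 1110xxxx → 3-byte sequence.
Byte 1: 0xE2 = 11100010, payload 0010 (4 bits).
Byte 2: 0x90 = 10010000 (10xxxxxx ✓), payload 010000.
Byte 3: 0xA6 = 10100110 (10xxxxxx ✓), payload 100110.
Concatenate: 0010010000100110 = 0x2426 (16 bits → U+2426).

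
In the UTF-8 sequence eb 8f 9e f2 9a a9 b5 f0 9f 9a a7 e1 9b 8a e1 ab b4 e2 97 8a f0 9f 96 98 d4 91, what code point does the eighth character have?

U+0511

Offset 0: leading byte 0xEB = 11101011 → 3-byte char #1 = EB 8F 9E.
Offset 3: leading byte 0xF2 = 11110010 → 4-byte char #2 = F2 9A A9 B5.
Offset 7: leading byte 0xF0 = 11110000 → 4-byte char #3 = F0 9F 9A A7.
Offset 11: leading byte 0xE1 = 11100001 → 3-byte char #4 = E1 9B 8A.
Offset 14: leading byte 0xE1 = 11100001 → 3-byte char #5 = E1 AB B4.
Offset 17: leading byte 0xE2 = 11100010 → 3-byte char #6 = E2 97 8A.
Offset 20: leading byte 0xF0 = 11110000 → 4-byte char #7 = F0 9F 96 98.
Offset 24: leading byte 0xD4 = 11010100 → 2-byte char #8 = D4 91.
Leading byte 0xD4 = 11010100 matches 110xxxxx → 2-byte sequence.
Byte 1: 0xD4 = 11010100, payload 10100 (5 bits).
Byte 2: 0x91 = 10010001 (10xxxxxx ✓), payload 010001.
Concatenate: 10100010001 = 0x511 (11 bits → U+0511).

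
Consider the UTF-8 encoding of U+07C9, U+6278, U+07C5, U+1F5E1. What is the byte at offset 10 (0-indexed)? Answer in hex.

U+07C9 → 2-byte form DF 89 at offsets 0–1.
U+6278 → 3-byte form E6 89 B8 at offsets 2–4.
U+07C5 → 2-byte form DF 85 at offsets 5–6.
U+1F5E1 → 4-byte form F0 9F 97 A1 at offsets 7–10.
Offset 10 falls in char 4's range; it's byte 4 of F0 9F 97 A1 = 0xA1.

0xA1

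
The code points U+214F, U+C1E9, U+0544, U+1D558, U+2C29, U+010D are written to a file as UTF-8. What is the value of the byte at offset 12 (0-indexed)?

U+214F → 3-byte form E2 85 8F at offsets 0–2.
U+C1E9 → 3-byte form EC 87 A9 at offsets 3–5.
U+0544 → 2-byte form D5 84 at offsets 6–7.
U+1D558 → 4-byte form F0 9D 95 98 at offsets 8–11.
U+2C29 → 3-byte form E2 B0 A9 at offsets 12–14.
Offset 12 falls in char 5's range; it's byte 1 of E2 B0 A9 = 0xE2.

0xE2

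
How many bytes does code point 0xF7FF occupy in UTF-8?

3

U+F7FF = 0xF7FF. UTF-8 uses 1 byte below 0x80, 2 below 0x800, 3 below 0x10000, 4 up to 0x10FFFF. 0xF7FF is in U+0800–U+FFFF → 3 bytes.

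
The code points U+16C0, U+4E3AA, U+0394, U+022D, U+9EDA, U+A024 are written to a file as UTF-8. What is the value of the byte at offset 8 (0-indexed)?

U+16C0 → 3-byte form E1 9B 80 at offsets 0–2.
U+4E3AA → 4-byte form F1 8E 8E AA at offsets 3–6.
U+0394 → 2-byte form CE 94 at offsets 7–8.
Offset 8 falls in char 3's range; it's byte 2 of CE 94 = 0x94.

0x94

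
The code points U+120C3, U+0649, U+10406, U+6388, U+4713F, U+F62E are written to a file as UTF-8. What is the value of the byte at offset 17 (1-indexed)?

1-indexed offset 17 is 0-indexed offset 16.
U+120C3 → 4-byte form F0 92 83 83 at offsets 0–3.
U+0649 → 2-byte form D9 89 at offsets 4–5.
U+10406 → 4-byte form F0 90 90 86 at offsets 6–9.
U+6388 → 3-byte form E6 8E 88 at offsets 10–12.
U+4713F → 4-byte form F1 87 84 BF at offsets 13–16.
Offset 16 falls in char 5's range; it's byte 4 of F1 87 84 BF = 0xBF.

0xBF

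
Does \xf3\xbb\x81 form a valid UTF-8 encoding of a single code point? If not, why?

Leading byte 0xF3 = 11110011 → 4-byte form, but only 3 bytes are present.

invalid (sequence truncated)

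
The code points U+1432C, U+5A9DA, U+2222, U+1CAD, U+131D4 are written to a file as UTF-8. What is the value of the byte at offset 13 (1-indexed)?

0xB2

1-indexed offset 13 is 0-indexed offset 12.
U+1432C → 4-byte form F0 94 8C AC at offsets 0–3.
U+5A9DA → 4-byte form F1 9A A7 9A at offsets 4–7.
U+2222 → 3-byte form E2 88 A2 at offsets 8–10.
U+1CAD → 3-byte form E1 B2 AD at offsets 11–13.
Offset 12 falls in char 4's range; it's byte 2 of E1 B2 AD = 0xB2.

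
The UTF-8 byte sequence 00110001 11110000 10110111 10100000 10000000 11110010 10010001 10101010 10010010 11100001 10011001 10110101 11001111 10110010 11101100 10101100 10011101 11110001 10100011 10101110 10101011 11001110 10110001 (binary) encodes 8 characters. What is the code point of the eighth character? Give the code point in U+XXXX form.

Offset 0: leading byte 0x31 = 00110001 → 1-byte char #1 = 31.
Offset 1: leading byte 0xF0 = 11110000 → 4-byte char #2 = F0 B7 A0 80.
Offset 5: leading byte 0xF2 = 11110010 → 4-byte char #3 = F2 91 AA 92.
Offset 9: leading byte 0xE1 = 11100001 → 3-byte char #4 = E1 99 B5.
Offset 12: leading byte 0xCF = 11001111 → 2-byte char #5 = CF B2.
Offset 14: leading byte 0xEC = 11101100 → 3-byte char #6 = EC AC 9D.
Offset 17: leading byte 0xF1 = 11110001 → 4-byte char #7 = F1 A3 AE AB.
Offset 21: leading byte 0xCE = 11001110 → 2-byte char #8 = CE B1.
Leading byte 0xCE = 11001110 matches 110xxxxx → 2-byte sequence.
Byte 1: 0xCE = 11001110, payload 01110 (5 bits).
Byte 2: 0xB1 = 10110001 (10xxxxxx ✓), payload 110001.
Concatenate: 01110110001 = 0x3B1 (11 bits → U+03B1).

U+03B1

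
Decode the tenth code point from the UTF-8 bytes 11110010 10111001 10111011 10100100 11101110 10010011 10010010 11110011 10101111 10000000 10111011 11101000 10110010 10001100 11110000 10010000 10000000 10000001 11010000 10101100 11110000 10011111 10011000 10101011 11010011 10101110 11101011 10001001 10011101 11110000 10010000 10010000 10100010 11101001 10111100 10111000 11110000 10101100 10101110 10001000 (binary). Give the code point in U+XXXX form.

U+10422

Offset 0: leading byte 0xF2 = 11110010 → 4-byte char #1 = F2 B9 BB A4.
Offset 4: leading byte 0xEE = 11101110 → 3-byte char #2 = EE 93 92.
Offset 7: leading byte 0xF3 = 11110011 → 4-byte char #3 = F3 AF 80 BB.
Offset 11: leading byte 0xE8 = 11101000 → 3-byte char #4 = E8 B2 8C.
Offset 14: leading byte 0xF0 = 11110000 → 4-byte char #5 = F0 90 80 81.
Offset 18: leading byte 0xD0 = 11010000 → 2-byte char #6 = D0 AC.
Offset 20: leading byte 0xF0 = 11110000 → 4-byte char #7 = F0 9F 98 AB.
Offset 24: leading byte 0xD3 = 11010011 → 2-byte char #8 = D3 AE.
Offset 26: leading byte 0xEB = 11101011 → 3-byte char #9 = EB 89 9D.
Offset 29: leading byte 0xF0 = 11110000 → 4-byte char #10 = F0 90 90 A2.
Leading byte 0xF0 = 11110000 matches 11110xxx → 4-byte sequence.
Byte 1: 0xF0 = 11110000, payload 000 (3 bits).
Byte 2: 0x90 = 10010000 (10xxxxxx ✓), payload 010000.
Byte 3: 0x90 = 10010000 (10xxxxxx ✓), payload 010000.
Byte 4: 0xA2 = 10100010 (10xxxxxx ✓), payload 100010.
Concatenate: 000010000010000100010 = 0x10422 (21 bits → U+10422).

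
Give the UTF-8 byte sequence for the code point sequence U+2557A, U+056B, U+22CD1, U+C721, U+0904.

U+2557A: 4-byte form → F0 A5 95 BA.
U+056B: 2-byte form → D5 AB.
U+22CD1: 4-byte form → F0 A2 B3 91.
U+C721: 3-byte form → EC 9C A1.
U+0904: 3-byte form → E0 A4 84.
Concatenated (16 bytes): F0 A5 95 BA D5 AB F0 A2 B3 91 EC 9C A1 E0 A4 84.

F0 A5 95 BA D5 AB F0 A2 B3 91 EC 9C A1 E0 A4 84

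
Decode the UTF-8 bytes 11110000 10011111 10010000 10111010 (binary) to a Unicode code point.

U+1F43A

Leading byte 0xF0 = 11110000 matches 11110xxx → 4-byte sequence.
Byte 1: 0xF0 = 11110000, payload 000 (3 bits).
Byte 2: 0x9F = 10011111 (10xxxxxx ✓), payload 011111.
Byte 3: 0x90 = 10010000 (10xxxxxx ✓), payload 010000.
Byte 4: 0xBA = 10111010 (10xxxxxx ✓), payload 111010.
Concatenate: 000011111010000111010 = 0x1F43A (21 bits → U+1F43A).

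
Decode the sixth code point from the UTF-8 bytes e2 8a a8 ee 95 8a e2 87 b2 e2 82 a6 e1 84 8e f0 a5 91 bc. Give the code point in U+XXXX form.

U+2547C

Offset 0: leading byte 0xE2 = 11100010 → 3-byte char #1 = E2 8A A8.
Offset 3: leading byte 0xEE = 11101110 → 3-byte char #2 = EE 95 8A.
Offset 6: leading byte 0xE2 = 11100010 → 3-byte char #3 = E2 87 B2.
Offset 9: leading byte 0xE2 = 11100010 → 3-byte char #4 = E2 82 A6.
Offset 12: leading byte 0xE1 = 11100001 → 3-byte char #5 = E1 84 8E.
Offset 15: leading byte 0xF0 = 11110000 → 4-byte char #6 = F0 A5 91 BC.
Leading byte 0xF0 = 11110000 matches 11110xxx → 4-byte sequence.
Byte 1: 0xF0 = 11110000, payload 000 (3 bits).
Byte 2: 0xA5 = 10100101 (10xxxxxx ✓), payload 100101.
Byte 3: 0x91 = 10010001 (10xxxxxx ✓), payload 010001.
Byte 4: 0xBC = 10111100 (10xxxxxx ✓), payload 111100.
Concatenate: 000100101010001111100 = 0x2547C (21 bits → U+2547C).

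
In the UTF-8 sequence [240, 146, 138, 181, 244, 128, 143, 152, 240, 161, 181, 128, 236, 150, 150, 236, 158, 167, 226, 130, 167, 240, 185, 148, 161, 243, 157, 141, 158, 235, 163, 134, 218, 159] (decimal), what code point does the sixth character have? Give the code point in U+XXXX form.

U+20A7

Offset 0: leading byte 0xF0 = 11110000 → 4-byte char #1 = F0 92 8A B5.
Offset 4: leading byte 0xF4 = 11110100 → 4-byte char #2 = F4 80 8F 98.
Offset 8: leading byte 0xF0 = 11110000 → 4-byte char #3 = F0 A1 B5 80.
Offset 12: leading byte 0xEC = 11101100 → 3-byte char #4 = EC 96 96.
Offset 15: leading byte 0xEC = 11101100 → 3-byte char #5 = EC 9E A7.
Offset 18: leading byte 0xE2 = 11100010 → 3-byte char #6 = E2 82 A7.
Leading byte 0xE2 = 11100010 matches 1110xxxx → 3-byte sequence.
Byte 1: 0xE2 = 11100010, payload 0010 (4 bits).
Byte 2: 0x82 = 10000010 (10xxxxxx ✓), payload 000010.
Byte 3: 0xA7 = 10100111 (10xxxxxx ✓), payload 100111.
Concatenate: 0010000010100111 = 0x20A7 (16 bits → U+20A7).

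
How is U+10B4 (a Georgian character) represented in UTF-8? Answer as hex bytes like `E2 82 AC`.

U+10B4 = 0x10B4 = 4276 decimal. In range U+0800–U+FFFF → 3-byte form: 1110xxxx 10xxxxxx 10xxxxxx.
Binary (16 bits): 0001000010110100.
Split 4+6+6: 0001 | 000010 | 110100.
Byte 1: 11100001 = 0xE1.
Byte 2: 10000010 = 0x82.
Byte 3: 10110100 = 0xB4.

E1 82 B4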